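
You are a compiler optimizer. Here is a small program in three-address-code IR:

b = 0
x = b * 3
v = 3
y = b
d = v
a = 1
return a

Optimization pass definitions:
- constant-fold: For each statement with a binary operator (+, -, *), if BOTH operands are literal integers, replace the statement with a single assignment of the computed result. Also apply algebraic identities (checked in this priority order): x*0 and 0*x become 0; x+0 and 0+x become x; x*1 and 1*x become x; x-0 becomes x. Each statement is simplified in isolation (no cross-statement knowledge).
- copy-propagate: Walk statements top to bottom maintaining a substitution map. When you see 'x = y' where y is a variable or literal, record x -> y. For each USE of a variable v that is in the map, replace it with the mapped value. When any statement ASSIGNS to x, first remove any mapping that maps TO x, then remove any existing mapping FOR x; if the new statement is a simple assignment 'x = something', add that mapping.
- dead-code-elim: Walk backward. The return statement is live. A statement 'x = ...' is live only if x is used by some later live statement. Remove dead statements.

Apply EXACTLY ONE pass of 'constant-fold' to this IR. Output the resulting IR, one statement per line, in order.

Answer: b = 0
x = b * 3
v = 3
y = b
d = v
a = 1
return a

Derivation:
Applying constant-fold statement-by-statement:
  [1] b = 0  (unchanged)
  [2] x = b * 3  (unchanged)
  [3] v = 3  (unchanged)
  [4] y = b  (unchanged)
  [5] d = v  (unchanged)
  [6] a = 1  (unchanged)
  [7] return a  (unchanged)
Result (7 stmts):
  b = 0
  x = b * 3
  v = 3
  y = b
  d = v
  a = 1
  return a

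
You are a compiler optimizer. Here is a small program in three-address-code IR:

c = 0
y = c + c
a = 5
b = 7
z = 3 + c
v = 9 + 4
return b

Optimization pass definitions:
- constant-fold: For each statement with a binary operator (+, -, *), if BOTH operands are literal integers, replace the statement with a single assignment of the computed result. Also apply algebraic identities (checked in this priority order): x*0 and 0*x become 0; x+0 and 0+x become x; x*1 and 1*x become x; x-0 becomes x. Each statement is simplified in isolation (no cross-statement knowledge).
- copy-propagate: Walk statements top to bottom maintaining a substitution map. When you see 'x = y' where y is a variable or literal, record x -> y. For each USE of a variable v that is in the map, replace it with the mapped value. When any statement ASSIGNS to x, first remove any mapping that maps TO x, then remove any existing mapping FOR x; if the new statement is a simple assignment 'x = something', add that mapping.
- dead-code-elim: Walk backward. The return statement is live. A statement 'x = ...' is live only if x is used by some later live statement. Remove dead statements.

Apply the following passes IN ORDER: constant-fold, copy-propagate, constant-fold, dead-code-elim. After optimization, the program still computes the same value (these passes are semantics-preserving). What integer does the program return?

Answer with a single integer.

Initial IR:
  c = 0
  y = c + c
  a = 5
  b = 7
  z = 3 + c
  v = 9 + 4
  return b
After constant-fold (7 stmts):
  c = 0
  y = c + c
  a = 5
  b = 7
  z = 3 + c
  v = 13
  return b
After copy-propagate (7 stmts):
  c = 0
  y = 0 + 0
  a = 5
  b = 7
  z = 3 + 0
  v = 13
  return 7
After constant-fold (7 stmts):
  c = 0
  y = 0
  a = 5
  b = 7
  z = 3
  v = 13
  return 7
After dead-code-elim (1 stmts):
  return 7
Evaluate:
  c = 0  =>  c = 0
  y = c + c  =>  y = 0
  a = 5  =>  a = 5
  b = 7  =>  b = 7
  z = 3 + c  =>  z = 3
  v = 9 + 4  =>  v = 13
  return b = 7

Answer: 7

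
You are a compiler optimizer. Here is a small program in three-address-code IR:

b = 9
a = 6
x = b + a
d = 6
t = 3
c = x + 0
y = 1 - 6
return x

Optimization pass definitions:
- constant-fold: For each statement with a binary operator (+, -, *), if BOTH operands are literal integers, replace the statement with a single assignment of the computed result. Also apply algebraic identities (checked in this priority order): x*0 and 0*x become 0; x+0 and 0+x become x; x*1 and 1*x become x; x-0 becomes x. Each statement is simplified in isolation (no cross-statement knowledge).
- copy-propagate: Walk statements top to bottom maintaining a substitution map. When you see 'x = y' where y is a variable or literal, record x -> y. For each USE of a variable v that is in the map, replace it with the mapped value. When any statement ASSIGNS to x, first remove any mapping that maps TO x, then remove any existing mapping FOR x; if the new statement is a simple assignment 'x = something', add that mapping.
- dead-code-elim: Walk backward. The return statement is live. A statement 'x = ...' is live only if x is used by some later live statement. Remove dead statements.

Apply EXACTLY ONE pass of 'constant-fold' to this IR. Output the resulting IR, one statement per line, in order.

Applying constant-fold statement-by-statement:
  [1] b = 9  (unchanged)
  [2] a = 6  (unchanged)
  [3] x = b + a  (unchanged)
  [4] d = 6  (unchanged)
  [5] t = 3  (unchanged)
  [6] c = x + 0  -> c = x
  [7] y = 1 - 6  -> y = -5
  [8] return x  (unchanged)
Result (8 stmts):
  b = 9
  a = 6
  x = b + a
  d = 6
  t = 3
  c = x
  y = -5
  return x

Answer: b = 9
a = 6
x = b + a
d = 6
t = 3
c = x
y = -5
return x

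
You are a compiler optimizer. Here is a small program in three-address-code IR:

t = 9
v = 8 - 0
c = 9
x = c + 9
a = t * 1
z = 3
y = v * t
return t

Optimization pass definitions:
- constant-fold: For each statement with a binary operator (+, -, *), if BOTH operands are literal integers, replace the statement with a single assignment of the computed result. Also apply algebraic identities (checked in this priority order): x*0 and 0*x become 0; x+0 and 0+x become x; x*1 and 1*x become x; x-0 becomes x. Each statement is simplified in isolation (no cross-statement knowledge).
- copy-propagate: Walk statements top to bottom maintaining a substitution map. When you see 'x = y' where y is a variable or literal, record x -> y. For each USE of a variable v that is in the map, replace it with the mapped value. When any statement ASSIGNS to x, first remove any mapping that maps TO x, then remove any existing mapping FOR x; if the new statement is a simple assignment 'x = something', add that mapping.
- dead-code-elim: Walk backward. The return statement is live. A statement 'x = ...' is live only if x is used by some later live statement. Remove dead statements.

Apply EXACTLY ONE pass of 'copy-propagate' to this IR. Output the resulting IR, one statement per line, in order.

Applying copy-propagate statement-by-statement:
  [1] t = 9  (unchanged)
  [2] v = 8 - 0  (unchanged)
  [3] c = 9  (unchanged)
  [4] x = c + 9  -> x = 9 + 9
  [5] a = t * 1  -> a = 9 * 1
  [6] z = 3  (unchanged)
  [7] y = v * t  -> y = v * 9
  [8] return t  -> return 9
Result (8 stmts):
  t = 9
  v = 8 - 0
  c = 9
  x = 9 + 9
  a = 9 * 1
  z = 3
  y = v * 9
  return 9

Answer: t = 9
v = 8 - 0
c = 9
x = 9 + 9
a = 9 * 1
z = 3
y = v * 9
return 9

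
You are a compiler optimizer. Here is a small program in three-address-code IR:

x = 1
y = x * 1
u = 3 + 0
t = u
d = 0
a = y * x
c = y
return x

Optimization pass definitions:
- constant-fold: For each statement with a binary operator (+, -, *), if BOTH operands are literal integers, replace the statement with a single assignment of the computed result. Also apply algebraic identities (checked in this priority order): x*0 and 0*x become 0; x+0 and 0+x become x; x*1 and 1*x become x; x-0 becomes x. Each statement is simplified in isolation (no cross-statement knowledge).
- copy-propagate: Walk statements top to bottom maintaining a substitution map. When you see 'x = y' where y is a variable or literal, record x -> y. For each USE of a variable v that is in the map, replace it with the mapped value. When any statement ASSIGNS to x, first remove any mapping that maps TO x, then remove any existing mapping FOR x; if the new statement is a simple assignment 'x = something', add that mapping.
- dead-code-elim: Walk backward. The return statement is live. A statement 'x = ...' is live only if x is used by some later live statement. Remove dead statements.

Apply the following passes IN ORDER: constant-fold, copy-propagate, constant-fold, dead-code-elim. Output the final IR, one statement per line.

Initial IR:
  x = 1
  y = x * 1
  u = 3 + 0
  t = u
  d = 0
  a = y * x
  c = y
  return x
After constant-fold (8 stmts):
  x = 1
  y = x
  u = 3
  t = u
  d = 0
  a = y * x
  c = y
  return x
After copy-propagate (8 stmts):
  x = 1
  y = 1
  u = 3
  t = 3
  d = 0
  a = 1 * 1
  c = 1
  return 1
After constant-fold (8 stmts):
  x = 1
  y = 1
  u = 3
  t = 3
  d = 0
  a = 1
  c = 1
  return 1
After dead-code-elim (1 stmts):
  return 1

Answer: return 1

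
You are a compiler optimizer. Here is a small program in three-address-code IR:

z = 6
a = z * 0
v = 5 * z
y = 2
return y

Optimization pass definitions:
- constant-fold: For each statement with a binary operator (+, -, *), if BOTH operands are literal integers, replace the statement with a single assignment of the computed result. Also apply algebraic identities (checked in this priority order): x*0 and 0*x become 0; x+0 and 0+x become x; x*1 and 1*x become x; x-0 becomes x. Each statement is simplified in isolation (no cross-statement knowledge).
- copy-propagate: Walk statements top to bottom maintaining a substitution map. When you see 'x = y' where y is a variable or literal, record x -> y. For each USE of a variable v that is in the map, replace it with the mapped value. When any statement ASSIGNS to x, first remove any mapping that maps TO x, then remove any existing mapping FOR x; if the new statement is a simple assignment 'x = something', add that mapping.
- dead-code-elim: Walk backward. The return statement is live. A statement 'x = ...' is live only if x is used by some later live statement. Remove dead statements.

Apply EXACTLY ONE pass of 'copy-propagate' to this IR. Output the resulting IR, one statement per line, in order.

Applying copy-propagate statement-by-statement:
  [1] z = 6  (unchanged)
  [2] a = z * 0  -> a = 6 * 0
  [3] v = 5 * z  -> v = 5 * 6
  [4] y = 2  (unchanged)
  [5] return y  -> return 2
Result (5 stmts):
  z = 6
  a = 6 * 0
  v = 5 * 6
  y = 2
  return 2

Answer: z = 6
a = 6 * 0
v = 5 * 6
y = 2
return 2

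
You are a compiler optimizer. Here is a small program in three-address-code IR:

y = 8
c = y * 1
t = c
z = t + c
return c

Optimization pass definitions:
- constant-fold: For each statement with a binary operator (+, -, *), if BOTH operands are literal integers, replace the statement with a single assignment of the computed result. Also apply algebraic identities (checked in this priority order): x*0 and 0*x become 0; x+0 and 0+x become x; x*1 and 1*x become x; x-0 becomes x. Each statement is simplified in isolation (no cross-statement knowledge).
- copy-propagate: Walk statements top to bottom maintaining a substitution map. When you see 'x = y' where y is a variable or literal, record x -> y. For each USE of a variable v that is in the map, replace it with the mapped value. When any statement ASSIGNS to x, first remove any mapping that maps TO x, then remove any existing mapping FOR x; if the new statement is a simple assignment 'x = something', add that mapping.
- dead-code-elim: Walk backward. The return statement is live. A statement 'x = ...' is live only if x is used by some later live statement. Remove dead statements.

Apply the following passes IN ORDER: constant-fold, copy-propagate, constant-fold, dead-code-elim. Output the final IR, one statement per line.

Initial IR:
  y = 8
  c = y * 1
  t = c
  z = t + c
  return c
After constant-fold (5 stmts):
  y = 8
  c = y
  t = c
  z = t + c
  return c
After copy-propagate (5 stmts):
  y = 8
  c = 8
  t = 8
  z = 8 + 8
  return 8
After constant-fold (5 stmts):
  y = 8
  c = 8
  t = 8
  z = 16
  return 8
After dead-code-elim (1 stmts):
  return 8

Answer: return 8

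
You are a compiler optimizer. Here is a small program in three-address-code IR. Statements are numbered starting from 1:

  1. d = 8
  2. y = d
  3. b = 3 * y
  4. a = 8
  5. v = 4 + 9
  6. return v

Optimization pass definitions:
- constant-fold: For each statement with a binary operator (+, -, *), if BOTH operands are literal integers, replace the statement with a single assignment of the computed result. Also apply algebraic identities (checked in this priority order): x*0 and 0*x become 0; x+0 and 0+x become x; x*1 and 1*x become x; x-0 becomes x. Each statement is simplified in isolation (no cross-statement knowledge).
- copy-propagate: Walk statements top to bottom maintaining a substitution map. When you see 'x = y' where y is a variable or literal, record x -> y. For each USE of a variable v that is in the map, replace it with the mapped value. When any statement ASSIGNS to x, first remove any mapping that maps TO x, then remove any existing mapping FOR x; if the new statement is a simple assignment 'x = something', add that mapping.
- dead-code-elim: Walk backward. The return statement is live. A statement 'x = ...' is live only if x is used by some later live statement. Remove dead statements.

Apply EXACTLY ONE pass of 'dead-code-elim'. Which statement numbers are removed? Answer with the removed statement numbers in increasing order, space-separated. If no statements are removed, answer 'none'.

Backward liveness scan:
Stmt 1 'd = 8': DEAD (d not in live set [])
Stmt 2 'y = d': DEAD (y not in live set [])
Stmt 3 'b = 3 * y': DEAD (b not in live set [])
Stmt 4 'a = 8': DEAD (a not in live set [])
Stmt 5 'v = 4 + 9': KEEP (v is live); live-in = []
Stmt 6 'return v': KEEP (return); live-in = ['v']
Removed statement numbers: [1, 2, 3, 4]
Surviving IR:
  v = 4 + 9
  return v

Answer: 1 2 3 4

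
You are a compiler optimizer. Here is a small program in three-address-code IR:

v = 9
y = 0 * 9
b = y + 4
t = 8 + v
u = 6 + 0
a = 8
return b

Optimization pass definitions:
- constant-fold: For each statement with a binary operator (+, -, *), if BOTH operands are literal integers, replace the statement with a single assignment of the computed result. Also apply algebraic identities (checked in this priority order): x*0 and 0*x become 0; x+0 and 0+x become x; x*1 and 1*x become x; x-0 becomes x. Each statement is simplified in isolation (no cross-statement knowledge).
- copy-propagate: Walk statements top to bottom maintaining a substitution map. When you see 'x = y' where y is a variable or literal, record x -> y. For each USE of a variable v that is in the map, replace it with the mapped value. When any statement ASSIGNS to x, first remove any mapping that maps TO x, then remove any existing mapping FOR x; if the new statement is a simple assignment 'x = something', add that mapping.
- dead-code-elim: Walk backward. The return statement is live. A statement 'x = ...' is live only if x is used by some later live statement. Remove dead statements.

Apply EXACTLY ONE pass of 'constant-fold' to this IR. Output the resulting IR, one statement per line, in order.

Applying constant-fold statement-by-statement:
  [1] v = 9  (unchanged)
  [2] y = 0 * 9  -> y = 0
  [3] b = y + 4  (unchanged)
  [4] t = 8 + v  (unchanged)
  [5] u = 6 + 0  -> u = 6
  [6] a = 8  (unchanged)
  [7] return b  (unchanged)
Result (7 stmts):
  v = 9
  y = 0
  b = y + 4
  t = 8 + v
  u = 6
  a = 8
  return b

Answer: v = 9
y = 0
b = y + 4
t = 8 + v
u = 6
a = 8
return b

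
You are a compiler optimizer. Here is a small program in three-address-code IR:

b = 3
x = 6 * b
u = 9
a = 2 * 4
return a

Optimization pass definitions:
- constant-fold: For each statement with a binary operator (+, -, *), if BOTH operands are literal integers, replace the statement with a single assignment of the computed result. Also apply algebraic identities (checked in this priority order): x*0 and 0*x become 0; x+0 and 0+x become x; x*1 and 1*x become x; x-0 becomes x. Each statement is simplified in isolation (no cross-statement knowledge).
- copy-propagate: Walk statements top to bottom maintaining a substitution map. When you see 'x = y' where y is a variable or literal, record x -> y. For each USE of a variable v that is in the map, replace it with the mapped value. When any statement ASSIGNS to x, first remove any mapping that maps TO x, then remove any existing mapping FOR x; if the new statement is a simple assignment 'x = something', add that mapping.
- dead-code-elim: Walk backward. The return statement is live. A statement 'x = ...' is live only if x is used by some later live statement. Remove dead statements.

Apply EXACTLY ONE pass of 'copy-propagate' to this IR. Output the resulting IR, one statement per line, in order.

Answer: b = 3
x = 6 * 3
u = 9
a = 2 * 4
return a

Derivation:
Applying copy-propagate statement-by-statement:
  [1] b = 3  (unchanged)
  [2] x = 6 * b  -> x = 6 * 3
  [3] u = 9  (unchanged)
  [4] a = 2 * 4  (unchanged)
  [5] return a  (unchanged)
Result (5 stmts):
  b = 3
  x = 6 * 3
  u = 9
  a = 2 * 4
  return a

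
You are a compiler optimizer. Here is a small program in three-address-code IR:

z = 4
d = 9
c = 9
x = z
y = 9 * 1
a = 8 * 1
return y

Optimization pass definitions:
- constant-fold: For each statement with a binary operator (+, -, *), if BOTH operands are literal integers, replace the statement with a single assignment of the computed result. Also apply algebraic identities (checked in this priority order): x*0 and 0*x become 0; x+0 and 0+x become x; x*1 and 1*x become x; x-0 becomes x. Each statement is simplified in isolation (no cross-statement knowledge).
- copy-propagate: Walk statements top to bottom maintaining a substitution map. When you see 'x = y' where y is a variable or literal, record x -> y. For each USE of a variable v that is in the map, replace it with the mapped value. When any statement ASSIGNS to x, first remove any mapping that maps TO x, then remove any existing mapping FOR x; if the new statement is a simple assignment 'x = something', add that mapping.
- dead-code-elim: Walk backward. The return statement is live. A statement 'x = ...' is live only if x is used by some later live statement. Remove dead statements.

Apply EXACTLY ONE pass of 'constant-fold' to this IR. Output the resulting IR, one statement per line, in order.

Answer: z = 4
d = 9
c = 9
x = z
y = 9
a = 8
return y

Derivation:
Applying constant-fold statement-by-statement:
  [1] z = 4  (unchanged)
  [2] d = 9  (unchanged)
  [3] c = 9  (unchanged)
  [4] x = z  (unchanged)
  [5] y = 9 * 1  -> y = 9
  [6] a = 8 * 1  -> a = 8
  [7] return y  (unchanged)
Result (7 stmts):
  z = 4
  d = 9
  c = 9
  x = z
  y = 9
  a = 8
  return y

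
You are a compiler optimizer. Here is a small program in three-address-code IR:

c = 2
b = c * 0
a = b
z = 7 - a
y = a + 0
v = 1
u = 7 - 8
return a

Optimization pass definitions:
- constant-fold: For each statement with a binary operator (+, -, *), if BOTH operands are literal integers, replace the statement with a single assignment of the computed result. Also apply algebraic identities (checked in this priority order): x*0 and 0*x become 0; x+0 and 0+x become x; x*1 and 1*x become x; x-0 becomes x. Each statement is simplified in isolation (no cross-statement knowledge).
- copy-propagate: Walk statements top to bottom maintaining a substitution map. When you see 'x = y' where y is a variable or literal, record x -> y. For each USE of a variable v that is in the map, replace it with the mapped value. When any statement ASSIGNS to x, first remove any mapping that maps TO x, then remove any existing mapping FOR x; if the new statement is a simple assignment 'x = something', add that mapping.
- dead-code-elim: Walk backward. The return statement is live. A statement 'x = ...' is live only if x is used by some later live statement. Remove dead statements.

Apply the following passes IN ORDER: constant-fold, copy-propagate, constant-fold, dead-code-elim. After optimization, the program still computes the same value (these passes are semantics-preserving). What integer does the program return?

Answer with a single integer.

Initial IR:
  c = 2
  b = c * 0
  a = b
  z = 7 - a
  y = a + 0
  v = 1
  u = 7 - 8
  return a
After constant-fold (8 stmts):
  c = 2
  b = 0
  a = b
  z = 7 - a
  y = a
  v = 1
  u = -1
  return a
After copy-propagate (8 stmts):
  c = 2
  b = 0
  a = 0
  z = 7 - 0
  y = 0
  v = 1
  u = -1
  return 0
After constant-fold (8 stmts):
  c = 2
  b = 0
  a = 0
  z = 7
  y = 0
  v = 1
  u = -1
  return 0
After dead-code-elim (1 stmts):
  return 0
Evaluate:
  c = 2  =>  c = 2
  b = c * 0  =>  b = 0
  a = b  =>  a = 0
  z = 7 - a  =>  z = 7
  y = a + 0  =>  y = 0
  v = 1  =>  v = 1
  u = 7 - 8  =>  u = -1
  return a = 0

Answer: 0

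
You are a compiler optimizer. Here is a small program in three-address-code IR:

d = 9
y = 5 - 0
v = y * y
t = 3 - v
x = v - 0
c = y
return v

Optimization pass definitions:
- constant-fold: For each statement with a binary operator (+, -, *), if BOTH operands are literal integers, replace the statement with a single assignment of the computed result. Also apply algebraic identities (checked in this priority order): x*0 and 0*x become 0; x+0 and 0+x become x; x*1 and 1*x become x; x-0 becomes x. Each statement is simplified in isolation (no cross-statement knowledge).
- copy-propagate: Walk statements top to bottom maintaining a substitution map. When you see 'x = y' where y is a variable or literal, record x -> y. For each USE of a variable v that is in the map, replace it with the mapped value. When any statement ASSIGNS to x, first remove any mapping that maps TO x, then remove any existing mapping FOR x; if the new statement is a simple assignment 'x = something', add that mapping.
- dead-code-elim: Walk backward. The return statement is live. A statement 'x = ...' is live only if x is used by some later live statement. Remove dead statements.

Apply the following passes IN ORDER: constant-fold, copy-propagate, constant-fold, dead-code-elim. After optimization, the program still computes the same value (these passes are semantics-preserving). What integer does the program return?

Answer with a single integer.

Answer: 25

Derivation:
Initial IR:
  d = 9
  y = 5 - 0
  v = y * y
  t = 3 - v
  x = v - 0
  c = y
  return v
After constant-fold (7 stmts):
  d = 9
  y = 5
  v = y * y
  t = 3 - v
  x = v
  c = y
  return v
After copy-propagate (7 stmts):
  d = 9
  y = 5
  v = 5 * 5
  t = 3 - v
  x = v
  c = 5
  return v
After constant-fold (7 stmts):
  d = 9
  y = 5
  v = 25
  t = 3 - v
  x = v
  c = 5
  return v
After dead-code-elim (2 stmts):
  v = 25
  return v
Evaluate:
  d = 9  =>  d = 9
  y = 5 - 0  =>  y = 5
  v = y * y  =>  v = 25
  t = 3 - v  =>  t = -22
  x = v - 0  =>  x = 25
  c = y  =>  c = 5
  return v = 25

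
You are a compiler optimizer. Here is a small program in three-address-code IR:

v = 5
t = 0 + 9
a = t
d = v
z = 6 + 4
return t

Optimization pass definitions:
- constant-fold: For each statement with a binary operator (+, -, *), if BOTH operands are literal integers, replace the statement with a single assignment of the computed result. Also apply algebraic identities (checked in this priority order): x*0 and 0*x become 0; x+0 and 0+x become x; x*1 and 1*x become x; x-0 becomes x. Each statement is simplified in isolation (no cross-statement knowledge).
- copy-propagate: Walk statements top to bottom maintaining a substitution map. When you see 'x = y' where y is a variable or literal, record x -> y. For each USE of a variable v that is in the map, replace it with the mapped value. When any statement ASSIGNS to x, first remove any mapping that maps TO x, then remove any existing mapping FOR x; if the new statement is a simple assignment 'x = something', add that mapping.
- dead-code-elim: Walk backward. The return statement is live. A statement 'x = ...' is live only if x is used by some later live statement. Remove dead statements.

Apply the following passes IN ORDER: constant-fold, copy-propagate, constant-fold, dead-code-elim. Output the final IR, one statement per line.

Initial IR:
  v = 5
  t = 0 + 9
  a = t
  d = v
  z = 6 + 4
  return t
After constant-fold (6 stmts):
  v = 5
  t = 9
  a = t
  d = v
  z = 10
  return t
After copy-propagate (6 stmts):
  v = 5
  t = 9
  a = 9
  d = 5
  z = 10
  return 9
After constant-fold (6 stmts):
  v = 5
  t = 9
  a = 9
  d = 5
  z = 10
  return 9
After dead-code-elim (1 stmts):
  return 9

Answer: return 9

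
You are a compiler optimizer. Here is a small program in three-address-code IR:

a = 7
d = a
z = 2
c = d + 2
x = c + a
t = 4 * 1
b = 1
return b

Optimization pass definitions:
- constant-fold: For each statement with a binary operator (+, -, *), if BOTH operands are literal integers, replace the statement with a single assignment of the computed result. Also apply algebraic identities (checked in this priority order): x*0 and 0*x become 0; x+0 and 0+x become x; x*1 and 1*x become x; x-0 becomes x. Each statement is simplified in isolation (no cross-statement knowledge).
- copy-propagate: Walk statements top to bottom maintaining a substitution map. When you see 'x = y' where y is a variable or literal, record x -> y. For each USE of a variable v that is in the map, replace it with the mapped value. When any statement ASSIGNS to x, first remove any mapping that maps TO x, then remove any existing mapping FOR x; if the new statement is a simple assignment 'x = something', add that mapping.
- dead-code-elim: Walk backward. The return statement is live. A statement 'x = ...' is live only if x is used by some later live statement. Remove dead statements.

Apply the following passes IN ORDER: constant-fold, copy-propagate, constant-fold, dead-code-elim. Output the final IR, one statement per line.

Initial IR:
  a = 7
  d = a
  z = 2
  c = d + 2
  x = c + a
  t = 4 * 1
  b = 1
  return b
After constant-fold (8 stmts):
  a = 7
  d = a
  z = 2
  c = d + 2
  x = c + a
  t = 4
  b = 1
  return b
After copy-propagate (8 stmts):
  a = 7
  d = 7
  z = 2
  c = 7 + 2
  x = c + 7
  t = 4
  b = 1
  return 1
After constant-fold (8 stmts):
  a = 7
  d = 7
  z = 2
  c = 9
  x = c + 7
  t = 4
  b = 1
  return 1
After dead-code-elim (1 stmts):
  return 1

Answer: return 1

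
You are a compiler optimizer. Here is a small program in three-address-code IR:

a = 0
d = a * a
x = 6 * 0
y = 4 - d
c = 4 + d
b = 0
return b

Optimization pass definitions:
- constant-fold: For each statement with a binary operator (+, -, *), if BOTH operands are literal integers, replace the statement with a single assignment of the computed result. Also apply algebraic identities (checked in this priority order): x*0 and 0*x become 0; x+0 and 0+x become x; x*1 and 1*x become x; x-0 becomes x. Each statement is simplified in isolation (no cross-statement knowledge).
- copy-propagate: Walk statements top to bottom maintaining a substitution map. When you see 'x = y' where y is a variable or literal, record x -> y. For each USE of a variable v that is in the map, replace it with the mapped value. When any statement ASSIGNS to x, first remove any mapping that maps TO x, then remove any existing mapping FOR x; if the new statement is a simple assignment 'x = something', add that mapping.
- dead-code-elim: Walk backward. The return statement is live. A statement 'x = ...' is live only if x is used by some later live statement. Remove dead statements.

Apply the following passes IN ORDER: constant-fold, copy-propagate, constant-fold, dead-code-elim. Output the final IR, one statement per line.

Answer: return 0

Derivation:
Initial IR:
  a = 0
  d = a * a
  x = 6 * 0
  y = 4 - d
  c = 4 + d
  b = 0
  return b
After constant-fold (7 stmts):
  a = 0
  d = a * a
  x = 0
  y = 4 - d
  c = 4 + d
  b = 0
  return b
After copy-propagate (7 stmts):
  a = 0
  d = 0 * 0
  x = 0
  y = 4 - d
  c = 4 + d
  b = 0
  return 0
After constant-fold (7 stmts):
  a = 0
  d = 0
  x = 0
  y = 4 - d
  c = 4 + d
  b = 0
  return 0
After dead-code-elim (1 stmts):
  return 0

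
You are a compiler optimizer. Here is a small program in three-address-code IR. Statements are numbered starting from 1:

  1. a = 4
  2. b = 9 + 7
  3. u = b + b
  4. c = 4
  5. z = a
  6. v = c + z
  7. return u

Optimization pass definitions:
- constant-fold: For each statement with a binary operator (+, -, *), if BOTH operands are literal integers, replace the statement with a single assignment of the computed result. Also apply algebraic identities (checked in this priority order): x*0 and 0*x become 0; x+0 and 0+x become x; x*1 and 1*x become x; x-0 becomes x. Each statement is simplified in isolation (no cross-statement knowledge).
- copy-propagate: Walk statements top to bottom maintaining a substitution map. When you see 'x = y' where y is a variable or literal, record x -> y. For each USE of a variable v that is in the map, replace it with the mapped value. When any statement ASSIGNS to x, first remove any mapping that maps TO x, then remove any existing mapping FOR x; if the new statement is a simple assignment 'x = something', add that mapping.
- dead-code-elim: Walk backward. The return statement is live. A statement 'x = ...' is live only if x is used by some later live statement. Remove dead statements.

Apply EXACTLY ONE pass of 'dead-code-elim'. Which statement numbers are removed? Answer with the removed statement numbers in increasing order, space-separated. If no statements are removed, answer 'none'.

Answer: 1 4 5 6

Derivation:
Backward liveness scan:
Stmt 1 'a = 4': DEAD (a not in live set [])
Stmt 2 'b = 9 + 7': KEEP (b is live); live-in = []
Stmt 3 'u = b + b': KEEP (u is live); live-in = ['b']
Stmt 4 'c = 4': DEAD (c not in live set ['u'])
Stmt 5 'z = a': DEAD (z not in live set ['u'])
Stmt 6 'v = c + z': DEAD (v not in live set ['u'])
Stmt 7 'return u': KEEP (return); live-in = ['u']
Removed statement numbers: [1, 4, 5, 6]
Surviving IR:
  b = 9 + 7
  u = b + b
  return u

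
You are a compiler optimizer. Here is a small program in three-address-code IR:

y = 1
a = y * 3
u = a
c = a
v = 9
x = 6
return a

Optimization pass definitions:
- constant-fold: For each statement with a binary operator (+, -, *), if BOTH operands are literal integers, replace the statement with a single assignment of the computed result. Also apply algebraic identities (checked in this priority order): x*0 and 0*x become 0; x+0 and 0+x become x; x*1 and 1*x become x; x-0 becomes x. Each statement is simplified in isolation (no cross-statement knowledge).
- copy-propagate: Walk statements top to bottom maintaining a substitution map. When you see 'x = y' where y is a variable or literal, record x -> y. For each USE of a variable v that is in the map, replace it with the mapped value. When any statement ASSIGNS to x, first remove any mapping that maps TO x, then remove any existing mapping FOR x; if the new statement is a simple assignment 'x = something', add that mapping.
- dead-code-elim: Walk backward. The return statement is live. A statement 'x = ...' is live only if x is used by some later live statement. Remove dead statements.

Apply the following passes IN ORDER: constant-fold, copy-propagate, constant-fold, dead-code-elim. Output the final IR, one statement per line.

Answer: a = 3
return a

Derivation:
Initial IR:
  y = 1
  a = y * 3
  u = a
  c = a
  v = 9
  x = 6
  return a
After constant-fold (7 stmts):
  y = 1
  a = y * 3
  u = a
  c = a
  v = 9
  x = 6
  return a
After copy-propagate (7 stmts):
  y = 1
  a = 1 * 3
  u = a
  c = a
  v = 9
  x = 6
  return a
After constant-fold (7 stmts):
  y = 1
  a = 3
  u = a
  c = a
  v = 9
  x = 6
  return a
After dead-code-elim (2 stmts):
  a = 3
  return a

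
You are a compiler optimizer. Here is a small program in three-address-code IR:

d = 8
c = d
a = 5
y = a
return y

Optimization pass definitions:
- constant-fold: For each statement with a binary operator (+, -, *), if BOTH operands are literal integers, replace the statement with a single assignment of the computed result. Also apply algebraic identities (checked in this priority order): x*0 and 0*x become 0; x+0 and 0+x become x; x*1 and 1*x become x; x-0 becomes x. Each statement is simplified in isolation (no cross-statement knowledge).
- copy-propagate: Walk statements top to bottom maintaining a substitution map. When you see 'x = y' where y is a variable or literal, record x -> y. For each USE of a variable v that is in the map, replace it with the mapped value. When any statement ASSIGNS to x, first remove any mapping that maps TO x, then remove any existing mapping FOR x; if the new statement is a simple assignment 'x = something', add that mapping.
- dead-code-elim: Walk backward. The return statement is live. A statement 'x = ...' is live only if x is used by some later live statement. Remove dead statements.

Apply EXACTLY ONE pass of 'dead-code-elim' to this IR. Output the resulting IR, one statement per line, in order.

Applying dead-code-elim statement-by-statement:
  [5] return y  -> KEEP (return); live=['y']
  [4] y = a  -> KEEP; live=['a']
  [3] a = 5  -> KEEP; live=[]
  [2] c = d  -> DEAD (c not live)
  [1] d = 8  -> DEAD (d not live)
Result (3 stmts):
  a = 5
  y = a
  return y

Answer: a = 5
y = a
return y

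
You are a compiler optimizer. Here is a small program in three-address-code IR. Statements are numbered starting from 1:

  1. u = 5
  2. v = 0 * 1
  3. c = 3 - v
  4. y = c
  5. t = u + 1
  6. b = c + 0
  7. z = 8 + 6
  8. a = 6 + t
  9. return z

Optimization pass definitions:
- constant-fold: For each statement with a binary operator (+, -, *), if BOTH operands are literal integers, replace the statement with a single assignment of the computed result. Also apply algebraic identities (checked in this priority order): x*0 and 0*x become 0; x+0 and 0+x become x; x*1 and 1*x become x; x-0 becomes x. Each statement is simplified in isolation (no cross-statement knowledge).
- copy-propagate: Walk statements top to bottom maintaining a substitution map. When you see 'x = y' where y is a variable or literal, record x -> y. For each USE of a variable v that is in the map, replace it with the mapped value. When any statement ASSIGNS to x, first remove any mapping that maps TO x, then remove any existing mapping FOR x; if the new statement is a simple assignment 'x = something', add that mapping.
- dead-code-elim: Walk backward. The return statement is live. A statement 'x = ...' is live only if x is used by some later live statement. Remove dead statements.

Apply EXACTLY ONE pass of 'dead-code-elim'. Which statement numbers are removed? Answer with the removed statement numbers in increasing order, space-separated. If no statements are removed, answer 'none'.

Answer: 1 2 3 4 5 6 8

Derivation:
Backward liveness scan:
Stmt 1 'u = 5': DEAD (u not in live set [])
Stmt 2 'v = 0 * 1': DEAD (v not in live set [])
Stmt 3 'c = 3 - v': DEAD (c not in live set [])
Stmt 4 'y = c': DEAD (y not in live set [])
Stmt 5 't = u + 1': DEAD (t not in live set [])
Stmt 6 'b = c + 0': DEAD (b not in live set [])
Stmt 7 'z = 8 + 6': KEEP (z is live); live-in = []
Stmt 8 'a = 6 + t': DEAD (a not in live set ['z'])
Stmt 9 'return z': KEEP (return); live-in = ['z']
Removed statement numbers: [1, 2, 3, 4, 5, 6, 8]
Surviving IR:
  z = 8 + 6
  return z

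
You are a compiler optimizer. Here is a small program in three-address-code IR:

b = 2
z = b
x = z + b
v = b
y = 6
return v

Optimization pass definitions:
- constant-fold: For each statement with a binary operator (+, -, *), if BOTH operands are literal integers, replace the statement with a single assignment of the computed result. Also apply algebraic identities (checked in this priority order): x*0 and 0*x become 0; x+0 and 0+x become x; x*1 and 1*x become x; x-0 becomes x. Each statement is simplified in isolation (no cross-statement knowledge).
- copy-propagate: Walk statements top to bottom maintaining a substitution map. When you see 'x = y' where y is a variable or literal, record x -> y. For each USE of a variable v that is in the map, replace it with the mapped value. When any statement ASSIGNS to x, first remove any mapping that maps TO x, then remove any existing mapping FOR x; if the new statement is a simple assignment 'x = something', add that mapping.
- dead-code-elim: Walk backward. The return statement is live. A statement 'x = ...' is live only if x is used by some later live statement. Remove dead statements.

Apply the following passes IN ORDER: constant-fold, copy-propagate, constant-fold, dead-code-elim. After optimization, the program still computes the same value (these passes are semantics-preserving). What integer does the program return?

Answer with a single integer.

Initial IR:
  b = 2
  z = b
  x = z + b
  v = b
  y = 6
  return v
After constant-fold (6 stmts):
  b = 2
  z = b
  x = z + b
  v = b
  y = 6
  return v
After copy-propagate (6 stmts):
  b = 2
  z = 2
  x = 2 + 2
  v = 2
  y = 6
  return 2
After constant-fold (6 stmts):
  b = 2
  z = 2
  x = 4
  v = 2
  y = 6
  return 2
After dead-code-elim (1 stmts):
  return 2
Evaluate:
  b = 2  =>  b = 2
  z = b  =>  z = 2
  x = z + b  =>  x = 4
  v = b  =>  v = 2
  y = 6  =>  y = 6
  return v = 2

Answer: 2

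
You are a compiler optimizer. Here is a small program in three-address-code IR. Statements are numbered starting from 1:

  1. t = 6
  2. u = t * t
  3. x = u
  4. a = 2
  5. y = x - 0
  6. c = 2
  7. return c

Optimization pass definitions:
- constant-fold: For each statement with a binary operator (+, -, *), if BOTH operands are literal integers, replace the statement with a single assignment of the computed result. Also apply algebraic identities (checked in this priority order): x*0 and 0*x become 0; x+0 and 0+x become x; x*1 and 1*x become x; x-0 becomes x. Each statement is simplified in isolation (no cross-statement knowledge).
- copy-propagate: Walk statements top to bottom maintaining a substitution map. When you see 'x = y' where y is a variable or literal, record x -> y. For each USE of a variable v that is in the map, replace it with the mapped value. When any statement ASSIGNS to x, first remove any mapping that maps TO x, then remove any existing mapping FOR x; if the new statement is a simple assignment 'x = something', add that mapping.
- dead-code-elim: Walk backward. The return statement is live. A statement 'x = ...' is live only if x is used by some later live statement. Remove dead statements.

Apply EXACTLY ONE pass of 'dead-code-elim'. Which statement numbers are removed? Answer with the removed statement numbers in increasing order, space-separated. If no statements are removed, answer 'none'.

Answer: 1 2 3 4 5

Derivation:
Backward liveness scan:
Stmt 1 't = 6': DEAD (t not in live set [])
Stmt 2 'u = t * t': DEAD (u not in live set [])
Stmt 3 'x = u': DEAD (x not in live set [])
Stmt 4 'a = 2': DEAD (a not in live set [])
Stmt 5 'y = x - 0': DEAD (y not in live set [])
Stmt 6 'c = 2': KEEP (c is live); live-in = []
Stmt 7 'return c': KEEP (return); live-in = ['c']
Removed statement numbers: [1, 2, 3, 4, 5]
Surviving IR:
  c = 2
  return c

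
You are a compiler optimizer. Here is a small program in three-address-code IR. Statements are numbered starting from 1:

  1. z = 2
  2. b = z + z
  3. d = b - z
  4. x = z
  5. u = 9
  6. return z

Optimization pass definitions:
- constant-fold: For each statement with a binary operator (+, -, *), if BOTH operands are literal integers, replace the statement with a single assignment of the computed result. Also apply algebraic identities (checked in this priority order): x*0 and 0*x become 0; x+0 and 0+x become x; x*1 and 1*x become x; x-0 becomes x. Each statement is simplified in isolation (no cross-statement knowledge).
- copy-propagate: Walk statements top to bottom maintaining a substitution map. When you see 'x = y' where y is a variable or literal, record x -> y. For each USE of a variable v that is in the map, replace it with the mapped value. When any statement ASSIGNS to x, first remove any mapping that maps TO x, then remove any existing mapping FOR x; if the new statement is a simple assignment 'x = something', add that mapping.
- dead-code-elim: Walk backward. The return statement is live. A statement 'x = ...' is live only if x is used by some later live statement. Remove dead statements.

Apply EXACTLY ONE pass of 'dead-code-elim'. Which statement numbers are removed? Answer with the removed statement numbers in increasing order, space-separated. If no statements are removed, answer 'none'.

Backward liveness scan:
Stmt 1 'z = 2': KEEP (z is live); live-in = []
Stmt 2 'b = z + z': DEAD (b not in live set ['z'])
Stmt 3 'd = b - z': DEAD (d not in live set ['z'])
Stmt 4 'x = z': DEAD (x not in live set ['z'])
Stmt 5 'u = 9': DEAD (u not in live set ['z'])
Stmt 6 'return z': KEEP (return); live-in = ['z']
Removed statement numbers: [2, 3, 4, 5]
Surviving IR:
  z = 2
  return z

Answer: 2 3 4 5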